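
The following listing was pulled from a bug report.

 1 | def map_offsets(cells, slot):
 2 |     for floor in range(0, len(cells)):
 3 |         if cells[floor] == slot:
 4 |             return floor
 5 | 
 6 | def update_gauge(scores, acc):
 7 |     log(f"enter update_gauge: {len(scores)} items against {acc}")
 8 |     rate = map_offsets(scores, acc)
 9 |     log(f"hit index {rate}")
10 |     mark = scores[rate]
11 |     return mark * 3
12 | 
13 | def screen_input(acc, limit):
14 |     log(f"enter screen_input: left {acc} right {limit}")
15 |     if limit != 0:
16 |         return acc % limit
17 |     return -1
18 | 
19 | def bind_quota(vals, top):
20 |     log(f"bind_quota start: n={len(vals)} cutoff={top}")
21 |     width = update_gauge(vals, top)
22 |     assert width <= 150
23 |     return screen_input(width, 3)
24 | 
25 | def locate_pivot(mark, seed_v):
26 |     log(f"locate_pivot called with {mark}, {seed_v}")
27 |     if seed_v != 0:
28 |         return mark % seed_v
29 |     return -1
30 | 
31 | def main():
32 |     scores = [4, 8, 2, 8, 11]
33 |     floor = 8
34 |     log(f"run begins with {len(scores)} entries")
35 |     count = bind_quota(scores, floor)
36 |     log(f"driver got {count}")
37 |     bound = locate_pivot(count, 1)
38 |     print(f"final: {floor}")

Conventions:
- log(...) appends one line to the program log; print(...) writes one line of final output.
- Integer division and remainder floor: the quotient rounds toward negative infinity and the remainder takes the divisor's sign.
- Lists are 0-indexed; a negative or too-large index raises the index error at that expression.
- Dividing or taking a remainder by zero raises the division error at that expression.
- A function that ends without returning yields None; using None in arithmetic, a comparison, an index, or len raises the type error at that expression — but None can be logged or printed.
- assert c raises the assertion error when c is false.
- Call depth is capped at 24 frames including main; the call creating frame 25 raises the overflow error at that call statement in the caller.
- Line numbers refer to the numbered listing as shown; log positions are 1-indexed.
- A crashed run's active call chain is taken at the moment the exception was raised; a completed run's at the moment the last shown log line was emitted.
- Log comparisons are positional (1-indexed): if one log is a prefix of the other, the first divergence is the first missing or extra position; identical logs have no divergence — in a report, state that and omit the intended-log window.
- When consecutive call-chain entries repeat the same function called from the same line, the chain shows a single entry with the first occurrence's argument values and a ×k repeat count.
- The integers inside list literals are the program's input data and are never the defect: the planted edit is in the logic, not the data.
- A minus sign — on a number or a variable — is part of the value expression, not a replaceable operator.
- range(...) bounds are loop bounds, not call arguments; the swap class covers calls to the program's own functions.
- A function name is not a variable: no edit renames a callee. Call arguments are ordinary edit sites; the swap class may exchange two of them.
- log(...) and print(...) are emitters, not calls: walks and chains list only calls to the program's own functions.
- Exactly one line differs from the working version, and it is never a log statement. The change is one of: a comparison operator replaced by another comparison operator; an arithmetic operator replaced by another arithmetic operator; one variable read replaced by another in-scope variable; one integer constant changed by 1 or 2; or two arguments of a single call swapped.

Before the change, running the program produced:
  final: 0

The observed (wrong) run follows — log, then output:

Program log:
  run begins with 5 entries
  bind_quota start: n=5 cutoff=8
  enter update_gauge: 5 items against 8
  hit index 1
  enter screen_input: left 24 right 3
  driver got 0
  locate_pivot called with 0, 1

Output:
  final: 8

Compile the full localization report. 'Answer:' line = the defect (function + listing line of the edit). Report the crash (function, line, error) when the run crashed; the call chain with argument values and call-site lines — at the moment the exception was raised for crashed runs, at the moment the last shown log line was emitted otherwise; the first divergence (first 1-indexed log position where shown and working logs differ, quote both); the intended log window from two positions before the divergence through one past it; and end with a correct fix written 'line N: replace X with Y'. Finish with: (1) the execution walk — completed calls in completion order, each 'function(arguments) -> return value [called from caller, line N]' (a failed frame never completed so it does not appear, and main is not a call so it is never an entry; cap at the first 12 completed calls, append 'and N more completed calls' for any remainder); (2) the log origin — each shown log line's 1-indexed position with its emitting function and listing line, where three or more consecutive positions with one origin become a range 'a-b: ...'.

Answer: the defect is in main at line 38.
Key observation: No log line changed; the fault shows up purely in the output.
Call chain: main -> locate_pivot(0, 1) (called at line 37).
First divergence: none — the logs agree in full.
Execution walk:
  map_offsets([4, 8, 2, 8, 11], 8) -> 1  [called from update_gauge, line 8]
  update_gauge([4, 8, 2, 8, 11], 8) -> 24  [called from bind_quota, line 21]
  screen_input(24, 3) -> 0  [called from bind_quota, line 23]
  bind_quota([4, 8, 2, 8, 11], 8) -> 0  [called from main, line 35]
  locate_pivot(0, 1) -> 0  [called from main, line 37]
Origin of each log line:
  1: from main, line 34
  2: from bind_quota, line 20
  3: from update_gauge, line 7
  4: from update_gauge, line 9
  5: from screen_input, line 14
  6: from main, line 36
  7: from locate_pivot, line 26
A correct fix: line 38: replace `floor` with `bound`.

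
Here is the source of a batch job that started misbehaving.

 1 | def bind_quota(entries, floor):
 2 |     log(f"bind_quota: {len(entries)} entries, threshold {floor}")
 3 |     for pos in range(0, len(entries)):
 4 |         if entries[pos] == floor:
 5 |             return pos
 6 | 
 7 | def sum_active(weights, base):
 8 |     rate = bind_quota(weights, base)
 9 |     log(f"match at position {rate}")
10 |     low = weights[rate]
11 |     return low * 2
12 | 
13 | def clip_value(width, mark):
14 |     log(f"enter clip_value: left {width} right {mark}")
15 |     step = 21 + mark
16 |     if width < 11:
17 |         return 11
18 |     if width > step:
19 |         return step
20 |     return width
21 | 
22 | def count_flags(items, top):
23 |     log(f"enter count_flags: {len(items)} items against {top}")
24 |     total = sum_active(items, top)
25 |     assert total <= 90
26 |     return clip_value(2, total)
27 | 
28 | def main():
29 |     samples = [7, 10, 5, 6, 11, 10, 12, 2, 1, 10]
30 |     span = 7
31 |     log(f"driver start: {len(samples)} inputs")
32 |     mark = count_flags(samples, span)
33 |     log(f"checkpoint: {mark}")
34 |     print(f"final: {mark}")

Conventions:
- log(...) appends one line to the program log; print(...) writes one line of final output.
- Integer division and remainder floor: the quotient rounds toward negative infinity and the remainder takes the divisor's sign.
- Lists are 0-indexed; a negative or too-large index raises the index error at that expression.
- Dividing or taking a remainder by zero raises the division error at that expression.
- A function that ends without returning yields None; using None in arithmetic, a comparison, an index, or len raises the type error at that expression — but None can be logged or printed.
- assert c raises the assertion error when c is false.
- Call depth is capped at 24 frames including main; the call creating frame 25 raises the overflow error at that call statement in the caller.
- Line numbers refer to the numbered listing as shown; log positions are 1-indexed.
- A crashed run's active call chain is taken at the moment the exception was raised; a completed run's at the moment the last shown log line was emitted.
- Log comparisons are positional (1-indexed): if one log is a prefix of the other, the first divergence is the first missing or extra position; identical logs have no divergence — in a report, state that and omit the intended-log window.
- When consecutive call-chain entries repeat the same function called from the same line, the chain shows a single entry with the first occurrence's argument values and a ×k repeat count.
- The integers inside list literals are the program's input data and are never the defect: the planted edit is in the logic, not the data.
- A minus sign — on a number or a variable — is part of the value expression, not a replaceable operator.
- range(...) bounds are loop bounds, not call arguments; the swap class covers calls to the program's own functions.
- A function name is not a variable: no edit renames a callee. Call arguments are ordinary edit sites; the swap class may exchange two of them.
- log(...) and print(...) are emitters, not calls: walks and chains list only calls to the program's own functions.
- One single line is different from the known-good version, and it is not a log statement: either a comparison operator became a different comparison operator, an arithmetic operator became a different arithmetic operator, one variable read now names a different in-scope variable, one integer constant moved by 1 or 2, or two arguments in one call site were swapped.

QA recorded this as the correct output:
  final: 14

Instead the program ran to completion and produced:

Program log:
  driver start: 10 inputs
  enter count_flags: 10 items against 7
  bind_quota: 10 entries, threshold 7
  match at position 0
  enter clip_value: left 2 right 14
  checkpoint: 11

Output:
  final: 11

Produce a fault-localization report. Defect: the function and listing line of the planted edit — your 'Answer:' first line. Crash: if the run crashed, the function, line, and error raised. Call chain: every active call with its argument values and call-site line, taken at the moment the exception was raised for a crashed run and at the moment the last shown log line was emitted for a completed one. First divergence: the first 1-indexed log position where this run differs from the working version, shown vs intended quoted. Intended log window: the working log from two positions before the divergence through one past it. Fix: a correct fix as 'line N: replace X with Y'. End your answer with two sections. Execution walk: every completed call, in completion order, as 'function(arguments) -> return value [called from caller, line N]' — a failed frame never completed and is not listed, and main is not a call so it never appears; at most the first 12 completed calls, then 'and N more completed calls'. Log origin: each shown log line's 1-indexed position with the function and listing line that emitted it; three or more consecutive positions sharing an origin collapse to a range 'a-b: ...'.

Answer: the defect is in count_flags at line 26.
Key observation: The earliest visible damage is log position 5 — 'enter clip_value: left 2 right 14' rather than the intended 'enter clip_value: left 14 right 2'.
Call chain: main.
First divergence: position 5 — shown 'enter clip_value: left 2 right 14', intended 'enter clip_value: left 14 right 2'.
Intended log window:
  3: bind_quota: 10 entries, threshold 7
  4: match at position 0
  5: enter clip_value: left 14 right 2
  6: checkpoint: 14
Execution walk:
  bind_quota([7, 10, 5, 6, 11, 10, 12, 2, 1, 10], 7) -> 0  [called from sum_active, line 8]
  sum_active([7, 10, 5, 6, 11, 10, 12, 2, 1, 10], 7) -> 14  [called from count_flags, line 24]
  clip_value(2, 14) -> 11  [called from count_flags, line 26]
  count_flags([7, 10, 5, 6, 11, 10, 12, 2, 1, 10], 7) -> 11  [called from main, line 32]
Origin of each log line:
  1: emitted by main (line 31)
  2: emitted by count_flags (line 23)
  3: emitted by bind_quota (line 2)
  4: emitted by sum_active (line 9)
  5: emitted by clip_value (line 14)
  6: emitted by main (line 33)
A correct fix: line 26: replace `clip_value(2, total)` with `clip_value(total, 2)`.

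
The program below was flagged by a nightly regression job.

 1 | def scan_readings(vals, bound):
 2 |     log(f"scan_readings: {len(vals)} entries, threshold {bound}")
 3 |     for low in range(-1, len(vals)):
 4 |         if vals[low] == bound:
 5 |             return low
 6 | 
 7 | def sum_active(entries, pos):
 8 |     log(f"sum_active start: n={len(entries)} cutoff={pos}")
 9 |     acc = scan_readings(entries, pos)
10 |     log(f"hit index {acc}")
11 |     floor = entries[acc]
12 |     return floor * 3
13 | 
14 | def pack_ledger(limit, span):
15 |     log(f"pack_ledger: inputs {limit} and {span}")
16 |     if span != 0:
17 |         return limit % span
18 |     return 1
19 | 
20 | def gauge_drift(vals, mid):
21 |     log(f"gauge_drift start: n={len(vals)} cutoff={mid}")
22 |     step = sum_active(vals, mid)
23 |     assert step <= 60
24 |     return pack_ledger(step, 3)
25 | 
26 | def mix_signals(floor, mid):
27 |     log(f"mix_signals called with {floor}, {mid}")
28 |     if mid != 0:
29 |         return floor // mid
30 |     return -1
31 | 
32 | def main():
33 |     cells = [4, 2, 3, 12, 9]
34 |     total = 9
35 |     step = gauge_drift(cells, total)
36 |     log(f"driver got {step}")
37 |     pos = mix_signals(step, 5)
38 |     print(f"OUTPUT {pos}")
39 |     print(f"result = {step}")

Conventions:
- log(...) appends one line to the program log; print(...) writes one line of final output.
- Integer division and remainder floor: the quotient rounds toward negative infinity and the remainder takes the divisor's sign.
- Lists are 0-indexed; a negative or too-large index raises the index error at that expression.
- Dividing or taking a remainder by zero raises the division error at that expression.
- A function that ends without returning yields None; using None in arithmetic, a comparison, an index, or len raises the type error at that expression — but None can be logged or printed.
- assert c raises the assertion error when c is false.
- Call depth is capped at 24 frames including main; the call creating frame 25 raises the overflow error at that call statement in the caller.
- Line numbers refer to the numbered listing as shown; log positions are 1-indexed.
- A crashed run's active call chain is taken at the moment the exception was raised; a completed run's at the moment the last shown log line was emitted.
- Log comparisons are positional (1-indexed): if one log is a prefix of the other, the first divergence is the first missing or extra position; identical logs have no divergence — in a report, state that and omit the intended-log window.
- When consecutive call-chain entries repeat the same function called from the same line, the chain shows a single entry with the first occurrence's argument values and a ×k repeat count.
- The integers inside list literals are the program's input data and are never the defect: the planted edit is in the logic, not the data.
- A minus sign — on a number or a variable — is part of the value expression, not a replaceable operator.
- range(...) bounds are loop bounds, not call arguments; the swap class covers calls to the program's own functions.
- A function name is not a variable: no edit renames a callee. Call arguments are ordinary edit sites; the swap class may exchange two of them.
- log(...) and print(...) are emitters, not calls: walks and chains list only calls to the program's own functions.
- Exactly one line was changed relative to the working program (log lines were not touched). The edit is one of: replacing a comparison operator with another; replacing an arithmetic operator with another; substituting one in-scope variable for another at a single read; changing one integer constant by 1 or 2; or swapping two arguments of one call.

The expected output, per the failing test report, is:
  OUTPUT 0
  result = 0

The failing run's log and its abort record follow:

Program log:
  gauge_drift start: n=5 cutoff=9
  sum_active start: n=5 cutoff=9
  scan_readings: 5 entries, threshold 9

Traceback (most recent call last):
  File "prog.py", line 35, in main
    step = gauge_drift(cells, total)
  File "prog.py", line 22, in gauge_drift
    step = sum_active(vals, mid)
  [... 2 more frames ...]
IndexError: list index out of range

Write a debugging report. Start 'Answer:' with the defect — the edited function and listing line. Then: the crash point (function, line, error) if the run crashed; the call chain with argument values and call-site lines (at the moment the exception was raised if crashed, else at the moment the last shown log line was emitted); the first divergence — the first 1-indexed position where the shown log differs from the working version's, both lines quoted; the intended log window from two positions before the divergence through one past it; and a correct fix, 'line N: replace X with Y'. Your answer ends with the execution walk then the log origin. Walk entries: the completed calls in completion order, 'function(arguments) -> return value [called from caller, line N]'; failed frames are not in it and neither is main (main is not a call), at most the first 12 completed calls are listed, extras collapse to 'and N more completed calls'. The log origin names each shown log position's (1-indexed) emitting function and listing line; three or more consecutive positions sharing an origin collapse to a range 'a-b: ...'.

Answer: the defect is in scan_readings at line 3.
The tell: A complete run would log 'hit index 4' next, but this one stopped at 3 lines.
Crash: scan_readings, line 4, IndexError.
Call chain: main -> gauge_drift([4, 2, 3, 12, 9], 9) (called at line 35) -> sum_active([4, 2, 3, 12, 9], 9) (called at line 22) -> scan_readings([4, 2, 3, 12, 9], 9) (called at line 9).
First divergence: position 4; the shown log stops at 3 lines while the working version next logs 'hit index 4'.
Intended log window:
  2: sum_active start: n=5 cutoff=9
  3: scan_readings: 5 entries, threshold 9
  4: hit index 4
  5: pack_ledger: inputs 27 and 3
Execution walk:
  (no call completed)
Log origins:
  1: from gauge_drift, line 21
  2: from sum_active, line 8
  3: from scan_readings, line 2
A correct fix: line 3: replace `-1` with `0`.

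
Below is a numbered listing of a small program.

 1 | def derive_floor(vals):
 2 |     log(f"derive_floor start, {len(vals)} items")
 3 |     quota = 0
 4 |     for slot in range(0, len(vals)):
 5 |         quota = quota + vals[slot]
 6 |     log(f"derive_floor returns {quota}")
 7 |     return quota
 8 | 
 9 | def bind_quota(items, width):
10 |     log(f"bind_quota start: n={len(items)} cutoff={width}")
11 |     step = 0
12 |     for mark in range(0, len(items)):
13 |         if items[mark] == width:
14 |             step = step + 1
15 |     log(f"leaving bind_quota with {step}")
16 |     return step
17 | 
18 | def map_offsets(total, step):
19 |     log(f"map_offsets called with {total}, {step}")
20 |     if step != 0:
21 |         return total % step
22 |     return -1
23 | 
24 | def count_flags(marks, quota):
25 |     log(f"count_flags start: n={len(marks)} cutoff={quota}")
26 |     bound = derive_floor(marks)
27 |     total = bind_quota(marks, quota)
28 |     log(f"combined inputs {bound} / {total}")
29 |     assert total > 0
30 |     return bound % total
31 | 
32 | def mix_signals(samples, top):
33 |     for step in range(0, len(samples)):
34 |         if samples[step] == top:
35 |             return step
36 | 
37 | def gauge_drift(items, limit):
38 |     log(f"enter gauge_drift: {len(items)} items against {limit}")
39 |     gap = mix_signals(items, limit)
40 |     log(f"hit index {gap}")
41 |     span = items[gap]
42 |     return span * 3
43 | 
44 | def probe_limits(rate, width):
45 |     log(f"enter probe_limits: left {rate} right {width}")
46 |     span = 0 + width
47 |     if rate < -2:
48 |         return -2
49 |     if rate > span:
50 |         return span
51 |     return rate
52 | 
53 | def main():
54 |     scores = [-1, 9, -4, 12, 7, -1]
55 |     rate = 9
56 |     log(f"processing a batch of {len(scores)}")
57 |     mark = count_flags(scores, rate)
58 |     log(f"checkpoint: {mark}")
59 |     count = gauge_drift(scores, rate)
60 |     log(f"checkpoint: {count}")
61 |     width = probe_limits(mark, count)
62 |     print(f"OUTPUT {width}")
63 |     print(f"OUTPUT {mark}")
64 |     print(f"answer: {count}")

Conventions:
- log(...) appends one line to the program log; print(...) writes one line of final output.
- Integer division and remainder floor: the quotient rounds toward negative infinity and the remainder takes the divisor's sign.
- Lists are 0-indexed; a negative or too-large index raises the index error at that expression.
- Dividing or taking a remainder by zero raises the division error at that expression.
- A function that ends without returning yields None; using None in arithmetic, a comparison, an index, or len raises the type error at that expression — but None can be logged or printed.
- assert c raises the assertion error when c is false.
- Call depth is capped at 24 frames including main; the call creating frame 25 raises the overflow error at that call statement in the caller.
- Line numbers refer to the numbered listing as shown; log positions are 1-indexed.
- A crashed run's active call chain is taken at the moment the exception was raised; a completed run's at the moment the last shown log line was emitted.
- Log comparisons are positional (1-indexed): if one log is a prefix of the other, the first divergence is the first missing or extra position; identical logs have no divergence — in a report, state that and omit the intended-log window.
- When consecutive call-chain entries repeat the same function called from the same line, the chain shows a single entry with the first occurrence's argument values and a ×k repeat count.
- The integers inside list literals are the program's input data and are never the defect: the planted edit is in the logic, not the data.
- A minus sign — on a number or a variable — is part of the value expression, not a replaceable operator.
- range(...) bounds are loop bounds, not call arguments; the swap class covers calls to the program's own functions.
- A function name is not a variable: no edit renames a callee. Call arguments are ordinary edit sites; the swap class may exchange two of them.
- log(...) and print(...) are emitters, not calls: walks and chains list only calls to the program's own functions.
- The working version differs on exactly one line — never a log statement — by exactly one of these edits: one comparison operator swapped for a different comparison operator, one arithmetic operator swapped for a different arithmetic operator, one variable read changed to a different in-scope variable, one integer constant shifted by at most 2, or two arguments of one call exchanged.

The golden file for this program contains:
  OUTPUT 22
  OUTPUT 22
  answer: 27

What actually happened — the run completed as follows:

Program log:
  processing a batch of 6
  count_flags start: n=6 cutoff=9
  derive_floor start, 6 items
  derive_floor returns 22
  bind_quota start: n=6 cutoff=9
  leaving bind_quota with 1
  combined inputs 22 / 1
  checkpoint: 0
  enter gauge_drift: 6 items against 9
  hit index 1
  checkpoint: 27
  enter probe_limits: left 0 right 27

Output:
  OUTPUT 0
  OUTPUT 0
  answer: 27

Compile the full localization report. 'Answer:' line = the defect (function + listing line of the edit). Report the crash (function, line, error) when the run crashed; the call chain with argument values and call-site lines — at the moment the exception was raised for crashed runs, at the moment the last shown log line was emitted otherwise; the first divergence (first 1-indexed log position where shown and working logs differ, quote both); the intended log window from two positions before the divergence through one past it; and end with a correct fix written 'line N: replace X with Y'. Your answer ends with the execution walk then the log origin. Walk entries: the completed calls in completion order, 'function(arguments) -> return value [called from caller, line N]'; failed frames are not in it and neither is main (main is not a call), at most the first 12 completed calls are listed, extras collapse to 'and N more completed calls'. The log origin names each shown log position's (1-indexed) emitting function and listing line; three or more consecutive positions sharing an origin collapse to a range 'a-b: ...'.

Answer: the defect is in count_flags at line 30.
The tell: The earliest visible damage is log position 8 — 'checkpoint: 0' rather than the intended 'checkpoint: 22'.
Call chain: main -> probe_limits(0, 27) (called at line 61).
First divergence: position 8 — shown 'checkpoint: 0', intended 'checkpoint: 22'.
Intended log window:
  6: leaving bind_quota with 1
  7: combined inputs 22 / 1
  8: checkpoint: 22
  9: enter gauge_drift: 6 items against 9
Execution walk:
  derive_floor([-1, 9, -4, 12, 7, -1]) -> 22  [called from count_flags, line 26]
  bind_quota([-1, 9, -4, 12, 7, -1], 9) -> 1  [called from count_flags, line 27]
  count_flags([-1, 9, -4, 12, 7, -1], 9) -> 0  [called from main, line 57]
  mix_signals([-1, 9, -4, 12, 7, -1], 9) -> 1  [called from gauge_drift, line 39]
  gauge_drift([-1, 9, -4, 12, 7, -1], 9) -> 27  [called from main, line 59]
  probe_limits(0, 27) -> 0  [called from main, line 61]
Origin of each log line:
  1: from main, line 56
  2: from count_flags, line 25
  3: from derive_floor, line 2
  4: from derive_floor, line 6
  5: from bind_quota, line 10
  6: from bind_quota, line 15
  7: from count_flags, line 28
  8: from main, line 58
  9: from gauge_drift, line 38
  10: from gauge_drift, line 40
  11: from main, line 60
  12: from probe_limits, line 45
A correct fix: line 30: replace `%` with `//`.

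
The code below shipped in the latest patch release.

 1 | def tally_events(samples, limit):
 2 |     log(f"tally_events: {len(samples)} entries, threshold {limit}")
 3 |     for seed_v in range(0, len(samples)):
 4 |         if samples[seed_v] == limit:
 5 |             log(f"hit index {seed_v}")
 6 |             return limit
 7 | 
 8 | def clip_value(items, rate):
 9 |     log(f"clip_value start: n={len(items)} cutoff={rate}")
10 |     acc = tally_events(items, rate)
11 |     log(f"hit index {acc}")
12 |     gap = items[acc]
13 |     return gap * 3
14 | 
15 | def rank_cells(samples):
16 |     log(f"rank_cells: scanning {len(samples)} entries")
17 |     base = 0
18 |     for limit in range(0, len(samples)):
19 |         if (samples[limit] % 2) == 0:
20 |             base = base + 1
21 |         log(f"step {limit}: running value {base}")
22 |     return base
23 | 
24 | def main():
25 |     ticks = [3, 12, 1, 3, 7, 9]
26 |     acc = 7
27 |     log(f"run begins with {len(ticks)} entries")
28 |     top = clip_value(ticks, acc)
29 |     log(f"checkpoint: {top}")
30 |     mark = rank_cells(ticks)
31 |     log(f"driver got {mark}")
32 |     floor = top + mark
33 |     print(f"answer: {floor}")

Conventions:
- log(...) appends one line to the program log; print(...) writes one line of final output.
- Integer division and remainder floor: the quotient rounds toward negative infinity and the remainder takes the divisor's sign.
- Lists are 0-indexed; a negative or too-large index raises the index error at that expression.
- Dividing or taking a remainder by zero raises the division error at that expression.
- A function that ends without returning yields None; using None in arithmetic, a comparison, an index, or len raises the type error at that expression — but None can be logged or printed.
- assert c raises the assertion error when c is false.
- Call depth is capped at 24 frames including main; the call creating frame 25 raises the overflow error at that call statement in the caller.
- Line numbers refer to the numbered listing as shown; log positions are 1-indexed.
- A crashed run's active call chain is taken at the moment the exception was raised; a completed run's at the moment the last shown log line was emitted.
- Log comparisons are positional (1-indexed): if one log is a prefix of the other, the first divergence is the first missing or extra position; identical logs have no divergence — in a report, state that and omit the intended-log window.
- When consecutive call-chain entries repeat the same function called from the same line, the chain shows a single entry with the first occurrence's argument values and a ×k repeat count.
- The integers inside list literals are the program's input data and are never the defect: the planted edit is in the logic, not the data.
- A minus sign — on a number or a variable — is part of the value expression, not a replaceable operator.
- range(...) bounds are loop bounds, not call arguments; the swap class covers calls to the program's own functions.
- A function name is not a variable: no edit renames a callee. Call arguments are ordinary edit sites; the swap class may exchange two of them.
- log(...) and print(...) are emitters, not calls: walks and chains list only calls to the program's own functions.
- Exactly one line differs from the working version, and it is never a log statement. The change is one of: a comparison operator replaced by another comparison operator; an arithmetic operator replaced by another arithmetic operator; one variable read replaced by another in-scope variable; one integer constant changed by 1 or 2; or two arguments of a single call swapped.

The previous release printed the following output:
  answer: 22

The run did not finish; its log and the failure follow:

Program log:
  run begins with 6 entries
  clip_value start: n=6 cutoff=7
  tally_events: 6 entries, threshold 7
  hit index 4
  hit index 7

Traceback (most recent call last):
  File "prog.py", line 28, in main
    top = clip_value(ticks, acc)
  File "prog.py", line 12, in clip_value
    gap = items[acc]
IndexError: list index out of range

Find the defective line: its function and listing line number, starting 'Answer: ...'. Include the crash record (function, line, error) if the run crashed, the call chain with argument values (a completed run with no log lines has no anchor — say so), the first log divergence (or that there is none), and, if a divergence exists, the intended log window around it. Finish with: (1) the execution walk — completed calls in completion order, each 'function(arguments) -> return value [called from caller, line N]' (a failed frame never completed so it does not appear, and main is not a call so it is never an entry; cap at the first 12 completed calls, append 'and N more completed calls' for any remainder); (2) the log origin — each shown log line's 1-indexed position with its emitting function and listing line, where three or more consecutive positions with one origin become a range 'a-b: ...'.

Answer: the defect is in tally_events at line 6.
Key observation: Everything matches until log position 5, which reads 'hit index 7' in place of 'hit index 4'.
Crash: clip_value, line 12, IndexError.
Call chain: main -> clip_value([3, 12, 1, 3, 7, 9], 7) (called at line 28).
First divergence: at position 5 the run shows 'hit index 7' where the working version logs 'hit index 4'.
Intended log window:
  3: tally_events: 6 entries, threshold 7
  4: hit index 4
  5: hit index 4
  6: checkpoint: 21
Execution walk:
  tally_events([3, 12, 1, 3, 7, 9], 7) -> 7  [called from clip_value, line 10]
Origin of each log line:
  1: emitted by main (line 27)
  2: emitted by clip_value (line 9)
  3: emitted by tally_events (line 2)
  4: emitted by tally_events (line 5)
  5: emitted by clip_value (line 11)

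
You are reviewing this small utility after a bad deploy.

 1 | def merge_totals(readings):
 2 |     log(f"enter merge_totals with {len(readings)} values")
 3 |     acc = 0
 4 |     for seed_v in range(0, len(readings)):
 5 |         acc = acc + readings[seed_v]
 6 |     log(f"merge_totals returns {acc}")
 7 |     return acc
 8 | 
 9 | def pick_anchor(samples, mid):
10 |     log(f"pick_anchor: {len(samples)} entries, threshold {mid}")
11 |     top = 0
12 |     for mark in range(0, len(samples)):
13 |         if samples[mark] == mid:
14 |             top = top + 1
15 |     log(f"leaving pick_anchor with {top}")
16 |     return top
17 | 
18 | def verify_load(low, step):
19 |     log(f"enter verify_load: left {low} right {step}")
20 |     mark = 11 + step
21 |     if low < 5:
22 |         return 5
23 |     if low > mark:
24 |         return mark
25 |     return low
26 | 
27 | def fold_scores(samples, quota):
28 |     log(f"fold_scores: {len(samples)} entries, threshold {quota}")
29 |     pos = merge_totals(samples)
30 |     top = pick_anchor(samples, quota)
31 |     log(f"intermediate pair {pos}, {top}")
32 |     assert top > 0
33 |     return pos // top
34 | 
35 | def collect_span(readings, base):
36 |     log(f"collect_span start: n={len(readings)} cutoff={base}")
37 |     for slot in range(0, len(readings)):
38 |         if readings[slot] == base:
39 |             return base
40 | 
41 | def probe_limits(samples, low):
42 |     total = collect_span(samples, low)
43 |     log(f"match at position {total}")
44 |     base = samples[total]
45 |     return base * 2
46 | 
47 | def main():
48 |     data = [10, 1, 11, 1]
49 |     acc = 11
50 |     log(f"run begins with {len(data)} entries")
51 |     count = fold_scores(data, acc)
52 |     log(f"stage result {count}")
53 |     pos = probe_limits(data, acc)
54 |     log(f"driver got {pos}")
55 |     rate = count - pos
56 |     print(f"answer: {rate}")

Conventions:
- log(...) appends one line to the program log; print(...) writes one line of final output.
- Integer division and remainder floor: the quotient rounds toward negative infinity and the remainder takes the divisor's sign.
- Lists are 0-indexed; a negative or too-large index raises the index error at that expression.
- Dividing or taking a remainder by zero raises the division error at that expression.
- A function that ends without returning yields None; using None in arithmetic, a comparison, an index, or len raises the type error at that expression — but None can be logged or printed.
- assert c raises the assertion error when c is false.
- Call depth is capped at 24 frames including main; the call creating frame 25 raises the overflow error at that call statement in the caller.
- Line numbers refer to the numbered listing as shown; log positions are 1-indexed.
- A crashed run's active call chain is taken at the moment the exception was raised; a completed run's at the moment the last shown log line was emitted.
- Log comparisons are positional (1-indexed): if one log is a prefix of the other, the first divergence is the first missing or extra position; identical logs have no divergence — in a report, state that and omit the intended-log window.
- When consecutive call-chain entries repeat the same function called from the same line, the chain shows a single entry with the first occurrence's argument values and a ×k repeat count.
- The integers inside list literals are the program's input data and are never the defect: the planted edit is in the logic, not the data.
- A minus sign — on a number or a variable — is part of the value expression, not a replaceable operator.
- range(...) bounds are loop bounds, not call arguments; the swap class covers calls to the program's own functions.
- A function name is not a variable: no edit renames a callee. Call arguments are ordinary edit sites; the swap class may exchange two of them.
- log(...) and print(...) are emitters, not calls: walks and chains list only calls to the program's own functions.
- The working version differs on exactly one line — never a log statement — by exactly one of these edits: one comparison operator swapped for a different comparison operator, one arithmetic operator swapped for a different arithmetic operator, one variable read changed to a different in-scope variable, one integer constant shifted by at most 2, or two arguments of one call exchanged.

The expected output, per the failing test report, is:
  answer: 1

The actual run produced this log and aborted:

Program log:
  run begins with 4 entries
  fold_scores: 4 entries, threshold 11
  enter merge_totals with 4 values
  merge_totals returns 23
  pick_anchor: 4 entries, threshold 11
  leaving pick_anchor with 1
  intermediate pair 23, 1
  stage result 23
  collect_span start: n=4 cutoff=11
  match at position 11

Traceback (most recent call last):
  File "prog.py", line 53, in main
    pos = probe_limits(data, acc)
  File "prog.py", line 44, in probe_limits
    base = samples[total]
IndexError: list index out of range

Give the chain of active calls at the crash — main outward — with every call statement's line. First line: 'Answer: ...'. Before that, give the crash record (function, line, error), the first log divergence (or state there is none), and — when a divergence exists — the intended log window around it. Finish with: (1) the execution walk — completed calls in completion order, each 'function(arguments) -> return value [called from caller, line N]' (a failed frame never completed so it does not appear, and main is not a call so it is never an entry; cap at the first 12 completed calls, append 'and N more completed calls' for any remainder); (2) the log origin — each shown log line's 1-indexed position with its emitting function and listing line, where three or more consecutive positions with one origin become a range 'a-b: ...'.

Answer: main -> probe_limits (called at line 53).
Key observation: Position 10 is the first bad log line: 'match at position 11' should read 'match at position 2'.
Crash: probe_limits, line 44, IndexError.
First divergence: position 10 — the shown line 'match at position 11' should read 'match at position 2'.
Intended log window:
  8: stage result 23
  9: collect_span start: n=4 cutoff=11
  10: match at position 2
  11: driver got 22
Execution walk:
  merge_totals([10, 1, 11, 1]) -> 23  [called from fold_scores, line 29]
  pick_anchor([10, 1, 11, 1], 11) -> 1  [called from fold_scores, line 30]
  fold_scores([10, 1, 11, 1], 11) -> 23  [called from main, line 51]
  collect_span([10, 1, 11, 1], 11) -> 11  [called from probe_limits, line 42]
Log line origins:
  1: emitted by main (line 50)
  2: emitted by fold_scores (line 28)
  3: emitted by merge_totals (line 2)
  4: emitted by merge_totals (line 6)
  5: emitted by pick_anchor (line 10)
  6: emitted by pick_anchor (line 15)
  7: emitted by fold_scores (line 31)
  8: emitted by main (line 52)
  9: emitted by collect_span (line 36)
  10: emitted by probe_limits (line 43)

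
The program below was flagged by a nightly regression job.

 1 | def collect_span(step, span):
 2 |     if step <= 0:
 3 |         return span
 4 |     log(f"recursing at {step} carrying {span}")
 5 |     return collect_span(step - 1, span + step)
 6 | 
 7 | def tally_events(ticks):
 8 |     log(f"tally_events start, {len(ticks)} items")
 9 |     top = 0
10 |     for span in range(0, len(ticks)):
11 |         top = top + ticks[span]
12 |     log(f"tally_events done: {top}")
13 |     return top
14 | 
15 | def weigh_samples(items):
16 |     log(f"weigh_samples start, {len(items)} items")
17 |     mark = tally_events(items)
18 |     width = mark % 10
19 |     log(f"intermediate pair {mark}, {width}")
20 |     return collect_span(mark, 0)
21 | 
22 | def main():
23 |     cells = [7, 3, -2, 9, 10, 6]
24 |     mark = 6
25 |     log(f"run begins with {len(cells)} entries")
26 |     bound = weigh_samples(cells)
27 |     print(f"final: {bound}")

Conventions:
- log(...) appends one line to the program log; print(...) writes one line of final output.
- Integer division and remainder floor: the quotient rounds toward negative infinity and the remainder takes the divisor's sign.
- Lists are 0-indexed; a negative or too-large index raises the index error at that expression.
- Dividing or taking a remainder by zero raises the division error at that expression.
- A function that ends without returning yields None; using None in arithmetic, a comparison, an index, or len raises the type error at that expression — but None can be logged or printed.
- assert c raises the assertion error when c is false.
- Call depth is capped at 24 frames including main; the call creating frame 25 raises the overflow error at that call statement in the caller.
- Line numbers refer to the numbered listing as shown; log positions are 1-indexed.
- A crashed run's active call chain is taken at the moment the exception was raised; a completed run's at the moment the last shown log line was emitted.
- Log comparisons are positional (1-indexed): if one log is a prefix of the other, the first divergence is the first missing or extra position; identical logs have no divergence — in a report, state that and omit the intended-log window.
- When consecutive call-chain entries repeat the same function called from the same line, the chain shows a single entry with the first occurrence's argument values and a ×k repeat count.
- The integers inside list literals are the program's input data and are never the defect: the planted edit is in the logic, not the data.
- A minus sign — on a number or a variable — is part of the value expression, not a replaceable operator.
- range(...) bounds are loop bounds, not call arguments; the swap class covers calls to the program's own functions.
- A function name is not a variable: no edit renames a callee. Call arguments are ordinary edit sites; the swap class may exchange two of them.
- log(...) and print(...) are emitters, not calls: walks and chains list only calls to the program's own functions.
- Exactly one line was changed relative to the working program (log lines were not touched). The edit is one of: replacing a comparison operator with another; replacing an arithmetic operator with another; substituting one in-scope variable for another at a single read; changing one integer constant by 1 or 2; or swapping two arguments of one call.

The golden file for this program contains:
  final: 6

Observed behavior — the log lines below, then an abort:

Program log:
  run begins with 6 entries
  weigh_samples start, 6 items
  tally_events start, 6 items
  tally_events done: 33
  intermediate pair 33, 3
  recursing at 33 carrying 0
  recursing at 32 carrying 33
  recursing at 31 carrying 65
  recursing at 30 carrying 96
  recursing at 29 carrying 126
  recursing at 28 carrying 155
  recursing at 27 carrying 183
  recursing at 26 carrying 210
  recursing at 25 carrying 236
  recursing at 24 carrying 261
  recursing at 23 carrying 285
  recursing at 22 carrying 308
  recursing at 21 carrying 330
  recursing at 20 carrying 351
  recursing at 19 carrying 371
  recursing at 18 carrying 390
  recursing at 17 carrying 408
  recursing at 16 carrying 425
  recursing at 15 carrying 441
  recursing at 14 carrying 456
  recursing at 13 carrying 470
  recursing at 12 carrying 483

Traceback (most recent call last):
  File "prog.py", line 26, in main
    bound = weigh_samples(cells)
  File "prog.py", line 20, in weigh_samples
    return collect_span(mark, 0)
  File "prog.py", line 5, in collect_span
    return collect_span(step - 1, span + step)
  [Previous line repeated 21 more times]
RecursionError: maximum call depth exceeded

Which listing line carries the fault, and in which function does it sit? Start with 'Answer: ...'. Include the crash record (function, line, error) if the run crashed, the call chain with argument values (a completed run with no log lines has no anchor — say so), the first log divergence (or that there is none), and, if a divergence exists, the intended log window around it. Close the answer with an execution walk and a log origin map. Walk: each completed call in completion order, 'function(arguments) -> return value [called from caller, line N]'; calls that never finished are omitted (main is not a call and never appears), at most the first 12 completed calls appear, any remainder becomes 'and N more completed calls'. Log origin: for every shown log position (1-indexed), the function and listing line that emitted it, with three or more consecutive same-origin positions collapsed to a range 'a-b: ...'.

Answer: the defect is in weigh_samples at line 20.
The tell: Log line 6 is where behavior first shows: 'recursing at 33 carrying 0' appears instead of 'recursing at 3 carrying 0'.
Crash: collect_span, line 5, RecursionError.
Call chain: main -> weigh_samples([7, 3, -2, 9, 10, 6]) (called at line 26) -> collect_span(33, 0) (called at line 20) -> collect_span(32, 33) (called at line 5) ×21.
First divergence: position 6 — the shown line 'recursing at 33 carrying 0' should read 'recursing at 3 carrying 0'.
Intended log window:
  4: tally_events done: 33
  5: intermediate pair 33, 3
  6: recursing at 3 carrying 0
  7: recursing at 2 carrying 3
Execution walk:
  tally_events([7, 3, -2, 9, 10, 6]) -> 33  [called from weigh_samples, line 17]
Log line origins:
  1: from main, line 25
  2: from weigh_samples, line 16
  3: from tally_events, line 8
  4: from tally_events, line 12
  5: from weigh_samples, line 19
  6-27: from collect_span, line 4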